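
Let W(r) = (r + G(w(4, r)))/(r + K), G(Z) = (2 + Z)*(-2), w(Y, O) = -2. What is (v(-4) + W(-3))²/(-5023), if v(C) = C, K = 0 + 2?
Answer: -1/5023 ≈ -0.00019908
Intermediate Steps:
K = 2
G(Z) = -4 - 2*Z
W(r) = r/(2 + r) (W(r) = (r + (-4 - 2*(-2)))/(r + 2) = (r + (-4 + 4))/(2 + r) = (r + 0)/(2 + r) = r/(2 + r))
(v(-4) + W(-3))²/(-5023) = (-4 - 3/(2 - 3))²/(-5023) = (-4 - 3/(-1))²*(-1/5023) = (-4 - 3*(-1))²*(-1/5023) = (-4 + 3)²*(-1/5023) = (-1)²*(-1/5023) = 1*(-1/5023) = -1/5023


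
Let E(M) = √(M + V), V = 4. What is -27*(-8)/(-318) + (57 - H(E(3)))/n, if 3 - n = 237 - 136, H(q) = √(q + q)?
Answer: -6549/5194 + √2*7^(¼)/98 ≈ -1.2374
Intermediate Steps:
E(M) = √(4 + M) (E(M) = √(M + 4) = √(4 + M))
H(q) = √2*√q (H(q) = √(2*q) = √2*√q)
n = -98 (n = 3 - (237 - 136) = 3 - 1*101 = 3 - 101 = -98)
-27*(-8)/(-318) + (57 - H(E(3)))/n = -27*(-8)/(-318) + (57 - √2*√(√(4 + 3)))/(-98) = 216*(-1/318) + (57 - √2*√(√7))*(-1/98) = -36/53 + (57 - √2*7^(¼))*(-1/98) = -36/53 + (-57/98 + √2*7^(¼)/98) = -6549/5194 + √2*7^(¼)/98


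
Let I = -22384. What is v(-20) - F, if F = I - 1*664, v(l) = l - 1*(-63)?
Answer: 23091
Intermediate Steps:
v(l) = 63 + l (v(l) = l + 63 = 63 + l)
F = -23048 (F = -22384 - 1*664 = -22384 - 664 = -23048)
v(-20) - F = (63 - 20) - 1*(-23048) = 43 + 23048 = 23091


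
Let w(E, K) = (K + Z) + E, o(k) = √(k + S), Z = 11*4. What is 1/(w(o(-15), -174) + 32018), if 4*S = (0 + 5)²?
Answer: 127552/4067378211 - 2*I*√35/4067378211 ≈ 3.136e-5 - 2.909e-9*I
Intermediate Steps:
Z = 44
S = 25/4 (S = (0 + 5)²/4 = (¼)*5² = (¼)*25 = 25/4 ≈ 6.2500)
o(k) = √(25/4 + k) (o(k) = √(k + 25/4) = √(25/4 + k))
w(E, K) = 44 + E + K (w(E, K) = (K + 44) + E = (44 + K) + E = 44 + E + K)
1/(w(o(-15), -174) + 32018) = 1/((44 + √(25 + 4*(-15))/2 - 174) + 32018) = 1/((44 + √(25 - 60)/2 - 174) + 32018) = 1/((44 + √(-35)/2 - 174) + 32018) = 1/((44 + (I*√35)/2 - 174) + 32018) = 1/((44 + I*√35/2 - 174) + 32018) = 1/((-130 + I*√35/2) + 32018) = 1/(31888 + I*√35/2)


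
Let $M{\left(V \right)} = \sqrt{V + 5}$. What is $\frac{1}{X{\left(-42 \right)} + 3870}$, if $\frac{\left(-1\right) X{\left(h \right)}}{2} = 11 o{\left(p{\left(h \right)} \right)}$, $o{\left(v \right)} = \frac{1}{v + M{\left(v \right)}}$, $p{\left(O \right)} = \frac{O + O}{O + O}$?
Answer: $\frac{4843}{18763574} + \frac{11 \sqrt{6}}{37527148} \approx 0.00025882$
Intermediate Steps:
$M{\left(V \right)} = \sqrt{5 + V}$
$p{\left(O \right)} = 1$ ($p{\left(O \right)} = \frac{2 O}{2 O} = 2 O \frac{1}{2 O} = 1$)
$o{\left(v \right)} = \frac{1}{v + \sqrt{5 + v}}$
$X{\left(h \right)} = - \frac{22}{1 + \sqrt{6}}$ ($X{\left(h \right)} = - 2 \frac{11}{1 + \sqrt{5 + 1}} = - 2 \frac{11}{1 + \sqrt{6}} = - \frac{22}{1 + \sqrt{6}}$)
$\frac{1}{X{\left(-42 \right)} + 3870} = \frac{1}{\left(\frac{22}{5} - \frac{22 \sqrt{6}}{5}\right) + 3870} = \frac{1}{\frac{19372}{5} - \frac{22 \sqrt{6}}{5}}$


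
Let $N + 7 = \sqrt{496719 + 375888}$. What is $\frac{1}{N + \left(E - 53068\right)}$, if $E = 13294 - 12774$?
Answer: $- \frac{52555}{2761155418} - \frac{\sqrt{872607}}{2761155418} \approx -1.9372 \cdot 10^{-5}$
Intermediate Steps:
$E = 520$
$N = -7 + \sqrt{872607}$ ($N = -7 + \sqrt{496719 + 375888} = -7 + \sqrt{872607} \approx 927.13$)
$\frac{1}{N + \left(E - 53068\right)} = \frac{1}{\left(-7 + \sqrt{872607}\right) + \left(520 - 53068\right)} = \frac{1}{\left(-7 + \sqrt{872607}\right) - 52548} = \frac{1}{-52555 + \sqrt{872607}}$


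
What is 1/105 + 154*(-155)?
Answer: -2506349/105 ≈ -23870.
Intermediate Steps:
1/105 + 154*(-155) = 1/105 - 23870 = -2506349/105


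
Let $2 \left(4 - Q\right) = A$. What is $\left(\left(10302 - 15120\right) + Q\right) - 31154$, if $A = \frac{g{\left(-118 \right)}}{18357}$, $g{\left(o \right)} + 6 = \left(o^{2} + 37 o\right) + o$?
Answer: $- \frac{660269293}{18357} \approx -35968.0$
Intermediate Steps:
$g{\left(o \right)} = -6 + o^{2} + 38 o$ ($g{\left(o \right)} = -6 + \left(\left(o^{2} + 37 o\right) + o\right) = -6 + \left(o^{2} + 38 o\right) = -6 + o^{2} + 38 o$)
$A = \frac{9434}{18357}$ ($A = \frac{-6 + \left(-118\right)^{2} + 38 \left(-118\right)}{18357} = \left(-6 + 13924 - 4484\right) \frac{1}{18357} = 9434 \cdot \frac{1}{18357} = \frac{9434}{18357} \approx 0.51392$)
$Q = \frac{68711}{18357}$ ($Q = 4 - \frac{4717}{18357} = \frac{68711}{18357} \approx 3.743$)
$\left(\left(10302 - 15120\right) + Q\right) - 31154 = \left(\left(10302 - 15120\right) + \frac{68711}{18357}\right) - 31154 = \left(-4818 + \frac{68711}{18357}\right) - 31154 = - \frac{88375315}{18357} - 31154 = - \frac{660269293}{18357}$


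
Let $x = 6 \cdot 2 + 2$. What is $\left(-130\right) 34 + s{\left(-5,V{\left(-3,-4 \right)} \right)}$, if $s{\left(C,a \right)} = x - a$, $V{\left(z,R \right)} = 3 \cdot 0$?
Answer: $-4406$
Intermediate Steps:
$x = 14$ ($x = 12 + 2 = 14$)
$V{\left(z,R \right)} = 0$
$s{\left(C,a \right)} = 14 - a$
$\left(-130\right) 34 + s{\left(-5,V{\left(-3,-4 \right)} \right)} = \left(-130\right) 34 + \left(14 - 0\right) = -4420 + \left(14 + 0\right) = -4420 + 14 = -4406$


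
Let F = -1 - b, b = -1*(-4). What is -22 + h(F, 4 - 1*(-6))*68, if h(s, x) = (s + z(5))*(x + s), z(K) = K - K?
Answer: -1722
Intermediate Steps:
b = 4
F = -5 (F = -1 - 1*4 = -1 - 4 = -5)
z(K) = 0
h(s, x) = s*(s + x) (h(s, x) = (s + 0)*(x + s) = s*(s + x))
-22 + h(F, 4 - 1*(-6))*68 = -22 - 5*(-5 + (4 - 1*(-6)))*68 = -22 - 5*(-5 + (4 + 6))*68 = -22 - 5*(-5 + 10)*68 = -22 - 5*5*68 = -22 - 25*68 = -22 - 1700 = -1722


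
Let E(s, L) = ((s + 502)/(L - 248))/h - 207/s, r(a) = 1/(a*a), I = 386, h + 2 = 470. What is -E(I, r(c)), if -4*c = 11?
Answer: 61395415/112874892 ≈ 0.54392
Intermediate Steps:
c = -11/4 (c = -¼*11 = -11/4 ≈ -2.7500)
h = 468 (h = -2 + 470 = 468)
r(a) = a⁻² (r(a) = 1/(a²) = a⁻²)
E(s, L) = -207/s + (502 + s)/(468*(-248 + L)) (E(s, L) = ((s + 502)/(L - 248))/468 - 207/s = ((502 + s)/(-248 + L))*(1/468) - 207/s = (502 + s)/(468*(-248 + L)) - 207/s = -207/s + (502 + s)/(468*(-248 + L)))
-E(I, r(c)) = -(24025248 + 386² - 96876/(-11/4)² + 502*386)/(468*386*(-248 + (-11/4)⁻²)) = -(24025248 + 148996 - 96876*16/121 + 193772)/(468*386*(-248 + 16/121)) = -(24025248 + 148996 - 1550016/121 + 193772)/(468*386*(-29992/121)) = -(-121)*2946979920/(468*386*29992*121) = -1*(-61395415/112874892) = 61395415/112874892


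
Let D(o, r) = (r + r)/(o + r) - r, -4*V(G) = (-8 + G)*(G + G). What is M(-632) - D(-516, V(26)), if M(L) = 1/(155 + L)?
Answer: -13989581/59625 ≈ -234.63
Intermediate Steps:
V(G) = -G*(-8 + G)/2 (V(G) = -(-8 + G)*(G + G)/4 = -(-8 + G)*2*G/4 = -G*(-8 + G)/2)
D(o, r) = -r + 2*r/(o + r) (D(o, r) = (2*r)/(o + r) - r = 2*r/(o + r) - r = -r + 2*r/(o + r))
M(-632) - D(-516, V(26)) = 1/(155 - 632) - (½)*26*(8 - 1*26)*(2 - 1*(-516) - 26*(8 - 1*26)/2)/(-516 + (½)*26*(8 - 1*26)) = 1/(-477) - (½)*26*(8 - 26)*(2 + 516 - 26*(8 - 26)/2)/(-516 + (½)*26*(8 - 26)) = -1/477 - (½)*26*(-18)*(2 + 516 - 26*(-18)/2)/(-516 + (½)*26*(-18)) = -1/477 - (-234)*(2 + 516 - 1*(-234))/(-516 - 234) = -1/477 - (-234)*(2 + 516 + 234)/(-750) = -1/477 - (-234)*(-1)*752/750 = -1/477 - 1*29328/125 = -1/477 - 29328/125 = -13989581/59625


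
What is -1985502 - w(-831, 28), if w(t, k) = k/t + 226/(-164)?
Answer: -135295981085/68142 ≈ -1.9855e+6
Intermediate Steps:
w(t, k) = -113/82 + k/t (w(t, k) = k/t + 226*(-1/164) = k/t - 113/82 = -113/82 + k/t)
-1985502 - w(-831, 28) = -1985502 - (-113/82 + 28/(-831)) = -1985502 - (-113/82 + 28*(-1/831)) = -1985502 - (-113/82 - 28/831) = -1985502 - 1*(-96199/68142) = -1985502 + 96199/68142 = -135295981085/68142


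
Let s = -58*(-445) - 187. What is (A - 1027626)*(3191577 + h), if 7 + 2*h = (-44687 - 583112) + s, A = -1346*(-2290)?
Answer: 5939121023647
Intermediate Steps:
s = 25623 (s = 25810 - 187 = 25623)
A = 3082340
h = -602183/2 (h = -7/2 + ((-44687 - 583112) + 25623)/2 = -7/2 + (-627799 + 25623)/2 = -7/2 + (1/2)*(-602176) = -7/2 - 301088 = -602183/2 ≈ -3.0109e+5)
(A - 1027626)*(3191577 + h) = (3082340 - 1027626)*(3191577 - 602183/2) = 2054714*(5780971/2) = 5939121023647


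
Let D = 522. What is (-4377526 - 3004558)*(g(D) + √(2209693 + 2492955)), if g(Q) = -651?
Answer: 4805736684 - 14764168*√1175662 ≈ -1.1203e+10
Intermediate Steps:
(-4377526 - 3004558)*(g(D) + √(2209693 + 2492955)) = (-4377526 - 3004558)*(-651 + √(2209693 + 2492955)) = -7382084*(-651 + √4702648) = -7382084*(-651 + 2*√1175662) = 4805736684 - 14764168*√1175662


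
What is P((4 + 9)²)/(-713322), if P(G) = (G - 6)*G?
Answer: -27547/713322 ≈ -0.038618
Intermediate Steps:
P(G) = G*(-6 + G) (P(G) = (-6 + G)*G = G*(-6 + G))
P((4 + 9)²)/(-713322) = ((4 + 9)²*(-6 + (4 + 9)²))/(-713322) = (13²*(-6 + 13²))*(-1/713322) = (169*(-6 + 169))*(-1/713322) = (169*163)*(-1/713322) = 27547*(-1/713322) = -27547/713322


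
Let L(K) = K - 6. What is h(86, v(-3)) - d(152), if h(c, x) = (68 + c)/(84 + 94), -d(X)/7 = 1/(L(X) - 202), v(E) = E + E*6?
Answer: 527/712 ≈ 0.74017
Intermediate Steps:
L(K) = -6 + K
v(E) = 7*E (v(E) = E + 6*E = 7*E)
d(X) = -7/(-208 + X) (d(X) = -7/((-6 + X) - 202) = -7/(-208 + X))
h(c, x) = 34/89 + c/178 (h(c, x) = (68 + c)/178 = (68 + c)*(1/178) = 34/89 + c/178)
h(86, v(-3)) - d(152) = (34/89 + (1/178)*86) - (-7)/(-208 + 152) = (34/89 + 43/89) - (-7)/(-56) = 77/89 - (-7)*(-1)/56 = 77/89 - 1*⅛ = 77/89 - ⅛ = 527/712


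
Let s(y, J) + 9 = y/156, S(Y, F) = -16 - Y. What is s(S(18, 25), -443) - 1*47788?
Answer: -3728183/78 ≈ -47797.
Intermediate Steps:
s(y, J) = -9 + y/156
s(S(18, 25), -443) - 1*47788 = (-9 + (-16 - 1*18)/156) - 1*47788 = (-9 + (-16 - 18)/156) - 47788 = (-9 + (1/156)*(-34)) - 47788 = (-9 - 17/78) - 47788 = -719/78 - 47788 = -3728183/78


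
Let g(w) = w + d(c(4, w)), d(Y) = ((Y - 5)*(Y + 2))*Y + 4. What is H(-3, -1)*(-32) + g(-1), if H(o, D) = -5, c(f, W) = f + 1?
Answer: 163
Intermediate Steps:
c(f, W) = 1 + f
d(Y) = 4 + Y*(-5 + Y)*(2 + Y) (d(Y) = ((-5 + Y)*(2 + Y))*Y + 4 = Y*(-5 + Y)*(2 + Y) + 4 = 4 + Y*(-5 + Y)*(2 + Y))
g(w) = 4 + w (g(w) = w + (4 + (1 + 4)³ - 10*(1 + 4) - 3*(1 + 4)²) = w + (4 + 5³ - 10*5 - 3*5²) = w + (4 + 125 - 50 - 3*25) = w + (4 + 125 - 50 - 75) = w + 4 = 4 + w)
H(-3, -1)*(-32) + g(-1) = -5*(-32) + (4 - 1) = 160 + 3 = 163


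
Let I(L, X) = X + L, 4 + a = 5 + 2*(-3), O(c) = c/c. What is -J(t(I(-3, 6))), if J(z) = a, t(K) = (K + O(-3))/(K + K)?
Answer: 5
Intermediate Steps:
O(c) = 1
a = -5 (a = -4 + (5 + 2*(-3)) = -4 + (5 - 6) = -4 - 1 = -5)
I(L, X) = L + X
t(K) = (1 + K)/(2*K) (t(K) = (K + 1)/(K + K) = (1 + K)/((2*K)) = (1 + K)*(1/(2*K)) = (1 + K)/(2*K))
J(z) = -5
-J(t(I(-3, 6))) = -1*(-5) = 5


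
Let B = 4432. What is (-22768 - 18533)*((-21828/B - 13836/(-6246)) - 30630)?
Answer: 486424252904343/384476 ≈ 1.2652e+9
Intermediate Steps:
(-22768 - 18533)*((-21828/B - 13836/(-6246)) - 30630) = (-22768 - 18533)*((-21828/4432 - 13836/(-6246)) - 30630) = -41301*((-21828*1/4432 - 13836*(-1/6246)) - 30630) = -41301*((-5457/1108 + 2306/1041) - 30630) = -41301*(-3125689/1153428 - 30630) = -41301*(-35332625329/1153428) = 486424252904343/384476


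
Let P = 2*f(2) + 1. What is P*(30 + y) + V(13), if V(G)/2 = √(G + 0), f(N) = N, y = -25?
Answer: 25 + 2*√13 ≈ 32.211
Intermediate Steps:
P = 5 (P = 2*2 + 1 = 4 + 1 = 5)
V(G) = 2*√G (V(G) = 2*√(G + 0) = 2*√G)
P*(30 + y) + V(13) = 5*(30 - 25) + 2*√13 = 5*5 + 2*√13 = 25 + 2*√13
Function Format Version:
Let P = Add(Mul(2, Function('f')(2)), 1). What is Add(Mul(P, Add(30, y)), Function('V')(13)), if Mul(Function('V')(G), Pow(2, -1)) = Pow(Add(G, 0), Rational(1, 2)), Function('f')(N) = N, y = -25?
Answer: Add(25, Mul(2, Pow(13, Rational(1, 2)))) ≈ 32.211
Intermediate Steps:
P = 5 (P = Add(Mul(2, 2), 1) = Add(4, 1) = 5)
Function('V')(G) = Mul(2, Pow(G, Rational(1, 2))) (Function('V')(G) = Mul(2, Pow(Add(G, 0), Rational(1, 2))) = Mul(2, Pow(G, Rational(1, 2))))
Add(Mul(P, Add(30, y)), Function('V')(13)) = Add(Mul(5, Add(30, -25)), Mul(2, Pow(13, Rational(1, 2)))) = Add(Mul(5, 5), Mul(2, Pow(13, Rational(1, 2)))) = Add(25, Mul(2, Pow(13, Rational(1, 2))))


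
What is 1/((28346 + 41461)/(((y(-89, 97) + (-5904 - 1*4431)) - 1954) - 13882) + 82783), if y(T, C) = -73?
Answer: 8748/724162415 ≈ 1.2080e-5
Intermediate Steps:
1/((28346 + 41461)/(((y(-89, 97) + (-5904 - 1*4431)) - 1954) - 13882) + 82783) = 1/((28346 + 41461)/(((-73 + (-5904 - 1*4431)) - 1954) - 13882) + 82783) = 1/(69807/(((-73 + (-5904 - 4431)) - 1954) - 13882) + 82783) = 1/(69807/(((-73 - 10335) - 1954) - 13882) + 82783) = 1/(69807/((-10408 - 1954) - 13882) + 82783) = 1/(69807/(-12362 - 13882) + 82783) = 1/(69807/(-26244) + 82783) = 1/(69807*(-1/26244) + 82783) = 1/(-23269/8748 + 82783) = 1/(724162415/8748) = 8748/724162415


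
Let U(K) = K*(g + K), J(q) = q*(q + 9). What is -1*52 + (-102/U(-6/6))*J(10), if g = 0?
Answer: -19432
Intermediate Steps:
J(q) = q*(9 + q)
U(K) = K² (U(K) = K*(0 + K) = K*K = K²)
-1*52 + (-102/U(-6/6))*J(10) = -1*52 + (-102/1²)*(10*(9 + 10)) = -52 + (-102/((-6*⅙)²))*(10*19) = -52 - 102/((-1)²)*190 = -52 - 102/1*190 = -52 - 102*1*190 = -52 - 102*190 = -52 - 19380 = -19432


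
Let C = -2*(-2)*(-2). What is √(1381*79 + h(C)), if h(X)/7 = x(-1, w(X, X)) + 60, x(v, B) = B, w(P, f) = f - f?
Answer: √109519 ≈ 330.94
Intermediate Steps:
w(P, f) = 0
C = -8 (C = 4*(-2) = -8)
h(X) = 420 (h(X) = 7*(0 + 60) = 7*60 = 420)
√(1381*79 + h(C)) = √(1381*79 + 420) = √(109099 + 420) = √109519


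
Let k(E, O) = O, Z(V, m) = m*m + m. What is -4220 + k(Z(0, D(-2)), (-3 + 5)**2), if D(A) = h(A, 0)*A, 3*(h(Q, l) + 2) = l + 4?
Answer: -4216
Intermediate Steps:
h(Q, l) = -2/3 + l/3 (h(Q, l) = -2 + (l + 4)/3 = -2 + (4 + l)/3 = -2 + (4/3 + l/3) = -2/3 + l/3)
D(A) = -2*A/3 (D(A) = (-2/3 + (1/3)*0)*A = (-2/3 + 0)*A = -2*A/3)
Z(V, m) = m + m**2 (Z(V, m) = m**2 + m = m + m**2)
-4220 + k(Z(0, D(-2)), (-3 + 5)**2) = -4220 + (-3 + 5)**2 = -4220 + 2**2 = -4220 + 4 = -4216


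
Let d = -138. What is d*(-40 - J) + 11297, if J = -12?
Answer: 15161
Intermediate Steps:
d*(-40 - J) + 11297 = -138*(-40 - 1*(-12)) + 11297 = -138*(-40 + 12) + 11297 = -138*(-28) + 11297 = 3864 + 11297 = 15161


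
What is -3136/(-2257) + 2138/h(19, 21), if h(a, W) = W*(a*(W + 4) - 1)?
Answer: 18020605/11233089 ≈ 1.6042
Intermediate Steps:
h(a, W) = W*(-1 + a*(4 + W)) (h(a, W) = W*(a*(4 + W) - 1) = W*(-1 + a*(4 + W)))
-3136/(-2257) + 2138/h(19, 21) = -3136/(-2257) + 2138/((21*(-1 + 4*19 + 21*19))) = -3136*(-1/2257) + 2138/((21*(-1 + 76 + 399))) = 3136/2257 + 2138/((21*474)) = 3136/2257 + 2138/9954 = 3136/2257 + 2138*(1/9954) = 3136/2257 + 1069/4977 = 18020605/11233089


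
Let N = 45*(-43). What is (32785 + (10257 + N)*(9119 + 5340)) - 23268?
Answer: 120337315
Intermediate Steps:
N = -1935
(32785 + (10257 + N)*(9119 + 5340)) - 23268 = (32785 + (10257 - 1935)*(9119 + 5340)) - 23268 = (32785 + 8322*14459) - 23268 = (32785 + 120327798) - 23268 = 120360583 - 23268 = 120337315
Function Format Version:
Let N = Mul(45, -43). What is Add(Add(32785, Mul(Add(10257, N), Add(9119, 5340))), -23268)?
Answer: 120337315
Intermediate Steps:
N = -1935
Add(Add(32785, Mul(Add(10257, N), Add(9119, 5340))), -23268) = Add(Add(32785, Mul(Add(10257, -1935), Add(9119, 5340))), -23268) = Add(Add(32785, Mul(8322, 14459)), -23268) = Add(Add(32785, 120327798), -23268) = Add(120360583, -23268) = 120337315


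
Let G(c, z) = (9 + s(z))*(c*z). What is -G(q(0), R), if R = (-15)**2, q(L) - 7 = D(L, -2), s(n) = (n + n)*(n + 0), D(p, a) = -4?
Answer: -68349825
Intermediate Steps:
s(n) = 2*n**2 (s(n) = (2*n)*n = 2*n**2)
q(L) = 3 (q(L) = 7 - 4 = 3)
R = 225
G(c, z) = c*z*(9 + 2*z**2) (G(c, z) = (9 + 2*z**2)*(c*z) = c*z*(9 + 2*z**2))
-G(q(0), R) = -3*225*(9 + 2*225**2) = -3*225*(9 + 2*50625) = -3*225*(9 + 101250) = -3*225*101259 = -1*68349825 = -68349825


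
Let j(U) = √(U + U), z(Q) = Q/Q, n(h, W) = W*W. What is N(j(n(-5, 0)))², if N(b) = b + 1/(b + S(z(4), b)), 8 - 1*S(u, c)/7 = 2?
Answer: 1/1764 ≈ 0.00056689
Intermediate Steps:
n(h, W) = W²
z(Q) = 1
S(u, c) = 42 (S(u, c) = 56 - 7*2 = 56 - 14 = 42)
j(U) = √2*√U (j(U) = √(2*U) = √2*√U)
N(b) = b + 1/(42 + b) (N(b) = b + 1/(b + 42) = b + 1/(42 + b))
N(j(n(-5, 0)))² = ((1 + (√2*√(0²))² + 42*(√2*√(0²)))/(42 + √2*√(0²)))² = ((1 + (√2*√0)² + 42*(√2*√0))/(42 + √2*√0))² = ((1 + (√2*0)² + 42*(√2*0))/(42 + √2*0))² = ((1 + 0² + 42*0)/(42 + 0))² = ((1 + 0 + 0)/42)² = ((1/42)*1)² = (1/42)² = 1/1764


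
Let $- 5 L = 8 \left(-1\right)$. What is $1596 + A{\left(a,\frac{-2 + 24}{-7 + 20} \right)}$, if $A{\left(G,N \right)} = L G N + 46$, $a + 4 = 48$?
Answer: $\frac{114474}{65} \approx 1761.1$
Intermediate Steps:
$L = \frac{8}{5}$ ($L = - \frac{8 \left(-1\right)}{5} = \left(- \frac{1}{5}\right) \left(-8\right) = \frac{8}{5} \approx 1.6$)
$a = 44$ ($a = -4 + 48 = 44$)
$A{\left(G,N \right)} = 46 + \frac{8 G N}{5}$ ($A{\left(G,N \right)} = \frac{8 G}{5} N + 46 = \frac{8 G N}{5} + 46 = 46 + \frac{8 G N}{5}$)
$1596 + A{\left(a,\frac{-2 + 24}{-7 + 20} \right)} = 1596 + \left(46 + \frac{8}{5} \cdot 44 \frac{-2 + 24}{-7 + 20}\right) = 1596 + \left(46 + \frac{8}{5} \cdot 44 \cdot \frac{22}{13}\right) = 1596 + \left(46 + \frac{7744}{65}\right) = 1596 + \frac{10734}{65} = \frac{114474}{65}$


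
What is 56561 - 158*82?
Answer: 43605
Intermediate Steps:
56561 - 158*82 = 56561 - 12956 = 43605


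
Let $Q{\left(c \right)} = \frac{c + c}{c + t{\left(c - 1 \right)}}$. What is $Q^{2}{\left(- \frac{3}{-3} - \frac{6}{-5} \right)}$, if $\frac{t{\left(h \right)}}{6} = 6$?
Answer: $\frac{484}{36481} \approx 0.013267$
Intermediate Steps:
$t{\left(h \right)} = 36$ ($t{\left(h \right)} = 6 \cdot 6 = 36$)
$Q{\left(c \right)} = \frac{2 c}{36 + c}$ ($Q{\left(c \right)} = \frac{c + c}{c + 36} = \frac{2 c}{36 + c}$)
$Q^{2}{\left(- \frac{3}{-3} - \frac{6}{-5} \right)} = \left(\frac{2 \left(- \frac{3}{-3} - \frac{6}{-5}\right)}{36 - \left(-1 - \frac{6}{5}\right)}\right)^{2} = \left(\frac{2 \left(\left(-3\right) \left(- \frac{1}{3}\right) - - \frac{6}{5}\right)}{36 - - \frac{11}{5}}\right)^{2} = \left(\frac{2 \left(1 + \frac{6}{5}\right)}{36 + \left(1 + \frac{6}{5}\right)}\right)^{2} = \left(2 \cdot \frac{11}{5} \frac{1}{36 + \frac{11}{5}}\right)^{2} = \left(2 \cdot \frac{11}{5} \frac{1}{\frac{191}{5}}\right)^{2} = \left(2 \cdot \frac{11}{5} \cdot \frac{5}{191}\right)^{2} = \left(\frac{22}{191}\right)^{2} = \frac{484}{36481}$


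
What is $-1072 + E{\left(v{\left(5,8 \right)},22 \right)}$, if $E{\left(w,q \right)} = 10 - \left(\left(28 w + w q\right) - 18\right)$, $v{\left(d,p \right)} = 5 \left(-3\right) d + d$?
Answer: $2456$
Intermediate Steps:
$v{\left(d,p \right)} = - 14 d$ ($v{\left(d,p \right)} = - 15 d + d = - 14 d$)
$E{\left(w,q \right)} = 28 - 28 w - q w$ ($E{\left(w,q \right)} = 10 - \left(\left(28 w + q w\right) - 18\right) = 10 - \left(-18 + 28 w + q w\right) = 28 - 28 w - q w$)
$-1072 + E{\left(v{\left(5,8 \right)},22 \right)} = -1072 - \left(-28 + 50 \left(-14\right) 5\right) = -1072 - \left(-1988 - 1540\right) = -1072 + \left(28 + 1960 + 1540\right) = -1072 + 3528 = 2456$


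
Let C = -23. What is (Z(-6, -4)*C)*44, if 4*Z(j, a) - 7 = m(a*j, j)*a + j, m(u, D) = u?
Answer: 24035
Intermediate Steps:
Z(j, a) = 7/4 + j/4 + j*a²/4 (Z(j, a) = 7/4 + ((a*j)*a + j)/4 = 7/4 + (j*a² + j)/4 = 7/4 + (j + j*a²)/4 = 7/4 + (j/4 + j*a²/4) = 7/4 + j/4 + j*a²/4)
(Z(-6, -4)*C)*44 = ((7/4 + (¼)*(-6) + (¼)*(-6)*(-4)²)*(-23))*44 = ((7/4 - 3/2 + (¼)*(-6)*16)*(-23))*44 = ((7/4 - 3/2 - 24)*(-23))*44 = -95/4*(-23)*44 = (2185/4)*44 = 24035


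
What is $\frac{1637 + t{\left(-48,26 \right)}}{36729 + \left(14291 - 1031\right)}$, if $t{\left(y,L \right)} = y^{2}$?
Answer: $\frac{3941}{49989} \approx 0.078837$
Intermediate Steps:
$\frac{1637 + t{\left(-48,26 \right)}}{36729 + \left(14291 - 1031\right)} = \frac{1637 + \left(-48\right)^{2}}{36729 + \left(14291 - 1031\right)} = \frac{1637 + 2304}{36729 + 13260} = \frac{3941}{49989}$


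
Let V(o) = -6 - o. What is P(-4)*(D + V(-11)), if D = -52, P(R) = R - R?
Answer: 0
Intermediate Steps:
P(R) = 0
P(-4)*(D + V(-11)) = 0*(-52 + (-6 - 1*(-11))) = 0*(-52 + (-6 + 11)) = 0*(-52 + 5) = 0*(-47) = 0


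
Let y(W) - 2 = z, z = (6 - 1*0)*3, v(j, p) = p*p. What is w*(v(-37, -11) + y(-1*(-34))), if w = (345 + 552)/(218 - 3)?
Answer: 126477/215 ≈ 588.26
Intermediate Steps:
v(j, p) = p**2
z = 18 (z = (6 + 0)*3 = 6*3 = 18)
y(W) = 20 (y(W) = 2 + 18 = 20)
w = 897/215 ≈ 4.1721
w*(v(-37, -11) + y(-1*(-34))) = 897*((-11)**2 + 20)/215 = 897*(121 + 20)/215 = (897/215)*141 = 126477/215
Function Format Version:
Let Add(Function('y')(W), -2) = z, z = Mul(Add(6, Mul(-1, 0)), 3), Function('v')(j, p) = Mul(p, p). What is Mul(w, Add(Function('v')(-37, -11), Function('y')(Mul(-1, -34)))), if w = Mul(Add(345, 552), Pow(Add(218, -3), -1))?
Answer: Rational(126477, 215) ≈ 588.26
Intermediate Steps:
Function('v')(j, p) = Pow(p, 2)
z = 18 (z = Mul(Add(6, 0), 3) = Mul(6, 3) = 18)
Function('y')(W) = 20 (Function('y')(W) = Add(2, 18) = 20)
w = Rational(897, 215) (w = Mul(897, Pow(215, -1)) = Mul(897, Rational(1, 215)) = Rational(897, 215) ≈ 4.1721)
Mul(w, Add(Function('v')(-37, -11), Function('y')(Mul(-1, -34)))) = Mul(Rational(897, 215), Add(Pow(-11, 2), 20)) = Mul(Rational(897, 215), Add(121, 20)) = Mul(Rational(897, 215), 141) = Rational(126477, 215)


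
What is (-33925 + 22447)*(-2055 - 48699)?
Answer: 582554412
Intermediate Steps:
(-33925 + 22447)*(-2055 - 48699) = -11478*(-50754) = 582554412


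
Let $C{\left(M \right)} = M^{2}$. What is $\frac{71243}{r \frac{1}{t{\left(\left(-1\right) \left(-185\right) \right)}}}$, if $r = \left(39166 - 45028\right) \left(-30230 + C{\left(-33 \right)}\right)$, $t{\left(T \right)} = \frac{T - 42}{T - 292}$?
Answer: $- \frac{10187749}{18278225994} \approx -0.00055737$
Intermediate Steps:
$t{\left(T \right)} = \frac{-42 + T}{-292 + T}$
$r = 170824542$ ($r = \left(39166 - 45028\right) \left(-30230 + \left(-33\right)^{2}\right) = - 5862 \left(-30230 + 1089\right) = \left(-5862\right) \left(-29141\right) = 170824542$)
$\frac{71243}{r \frac{1}{t{\left(\left(-1\right) \left(-185\right) \right)}}} = \frac{71243}{170824542 \frac{1}{\frac{1}{-292 - -185} \left(-42 - -185\right)}} = \frac{71243}{170824542 \frac{1}{\frac{1}{-292 + 185} \left(-42 + 185\right)}} = \frac{71243}{170824542 \frac{1}{\frac{1}{-107} \cdot 143}} = \frac{71243}{170824542 \frac{1}{\left(- \frac{1}{107}\right) 143}} = \frac{71243}{170824542 \frac{1}{- \frac{143}{107}}} = \frac{71243}{170824542 \left(- \frac{107}{143}\right)} = \frac{71243}{- \frac{18278225994}{143}} = 71243 \left(- \frac{143}{18278225994}\right) = - \frac{10187749}{18278225994}$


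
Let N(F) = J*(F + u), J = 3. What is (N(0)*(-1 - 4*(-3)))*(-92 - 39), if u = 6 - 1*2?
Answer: -17292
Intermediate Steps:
u = 4 (u = 6 - 2 = 4)
N(F) = 12 + 3*F (N(F) = 3*(F + 4) = 3*(4 + F) = 12 + 3*F)
(N(0)*(-1 - 4*(-3)))*(-92 - 39) = ((12 + 3*0)*(-1 - 4*(-3)))*(-92 - 39) = ((12 + 0)*(-1 + 12))*(-131) = (12*11)*(-131) = 132*(-131) = -17292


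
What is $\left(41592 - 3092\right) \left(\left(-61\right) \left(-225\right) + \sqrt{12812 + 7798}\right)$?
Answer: $528412500 + 115500 \sqrt{2290} \approx 5.3394 \cdot 10^{8}$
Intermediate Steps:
$\left(41592 - 3092\right) \left(\left(-61\right) \left(-225\right) + \sqrt{12812 + 7798}\right) = 38500 \left(13725 + \sqrt{20610}\right) = 38500 \left(13725 + 3 \sqrt{2290}\right) = 528412500 + 115500 \sqrt{2290}$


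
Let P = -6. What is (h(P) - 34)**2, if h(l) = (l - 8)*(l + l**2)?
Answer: 206116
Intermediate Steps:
h(l) = (-8 + l)*(l + l**2)
(h(P) - 34)**2 = (-6*(-8 + (-6)**2 - 7*(-6)) - 34)**2 = (-6*(-8 + 36 + 42) - 34)**2 = (-6*70 - 34)**2 = (-420 - 34)**2 = (-454)**2 = 206116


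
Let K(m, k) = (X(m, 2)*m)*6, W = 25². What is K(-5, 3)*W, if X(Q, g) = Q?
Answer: 93750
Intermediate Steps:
W = 625
K(m, k) = 6*m² (K(m, k) = (m*m)*6 = m²*6 = 6*m²)
K(-5, 3)*W = (6*(-5)²)*625 = (6*25)*625 = 150*625 = 93750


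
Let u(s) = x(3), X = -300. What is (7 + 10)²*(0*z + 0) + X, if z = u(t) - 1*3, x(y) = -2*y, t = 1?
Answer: -300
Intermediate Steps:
u(s) = -6 (u(s) = -2*3 = -6)
z = -9 (z = -6 - 1*3 = -6 - 3 = -9)
(7 + 10)²*(0*z + 0) + X = (7 + 10)²*(0*(-9) + 0) - 300 = 17²*(0 + 0) - 300 = 289*0 - 300 = 0 - 300 = -300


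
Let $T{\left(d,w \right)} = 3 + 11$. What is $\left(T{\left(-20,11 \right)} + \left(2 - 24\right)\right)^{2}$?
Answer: $64$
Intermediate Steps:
$T{\left(d,w \right)} = 14$
$\left(T{\left(-20,11 \right)} + \left(2 - 24\right)\right)^{2} = \left(14 + \left(2 - 24\right)\right)^{2} = \left(14 - 22\right)^{2} = \left(-8\right)^{2} = 64$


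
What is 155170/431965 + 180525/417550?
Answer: 1142173721/1442935886 ≈ 0.79156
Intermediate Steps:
155170/431965 + 180525/417550 = 155170*(1/431965) + 180525*(1/417550) = 31034/86393 + 7221/16702 = 1142173721/1442935886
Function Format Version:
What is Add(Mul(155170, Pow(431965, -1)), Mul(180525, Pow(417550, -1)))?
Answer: Rational(1142173721, 1442935886) ≈ 0.79156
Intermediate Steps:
Add(Mul(155170, Pow(431965, -1)), Mul(180525, Pow(417550, -1))) = Add(Mul(155170, Rational(1, 431965)), Mul(180525, Rational(1, 417550))) = Add(Rational(31034, 86393), Rational(7221, 16702)) = Rational(1142173721, 1442935886)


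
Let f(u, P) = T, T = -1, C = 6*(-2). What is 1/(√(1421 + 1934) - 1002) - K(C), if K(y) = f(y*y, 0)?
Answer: 999647/1000649 - √3355/1000649 ≈ 0.99894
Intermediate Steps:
C = -12
f(u, P) = -1
K(y) = -1
1/(√(1421 + 1934) - 1002) - K(C) = 1/(√(1421 + 1934) - 1002) - 1*(-1) = 1/(√3355 - 1002) + 1 = 1/(-1002 + √3355) + 1 = 1 + 1/(-1002 + √3355)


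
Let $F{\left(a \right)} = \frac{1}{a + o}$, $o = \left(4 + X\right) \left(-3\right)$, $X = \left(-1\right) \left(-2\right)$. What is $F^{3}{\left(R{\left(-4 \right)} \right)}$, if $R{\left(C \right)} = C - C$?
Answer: $- \frac{1}{5832} \approx -0.00017147$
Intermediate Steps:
$X = 2$
$R{\left(C \right)} = 0$
$o = -18$ ($o = \left(4 + 2\right) \left(-3\right) = 6 \left(-3\right) = -18$)
$F{\left(a \right)} = \frac{1}{-18 + a}$ ($F{\left(a \right)} = \frac{1}{a - 18} = \frac{1}{-18 + a}$)
$F^{3}{\left(R{\left(-4 \right)} \right)} = \left(\frac{1}{-18 + 0}\right)^{3} = \left(\frac{1}{-18}\right)^{3} = \left(- \frac{1}{18}\right)^{3} = - \frac{1}{5832}$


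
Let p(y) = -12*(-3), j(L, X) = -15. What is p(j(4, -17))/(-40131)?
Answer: -4/4459 ≈ -0.00089706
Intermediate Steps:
p(y) = 36
p(j(4, -17))/(-40131) = 36/(-40131) = 36*(-1/40131) = -4/4459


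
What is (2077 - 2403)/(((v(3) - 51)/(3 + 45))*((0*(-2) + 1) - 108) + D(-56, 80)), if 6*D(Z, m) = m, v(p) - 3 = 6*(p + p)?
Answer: -3912/481 ≈ -8.1331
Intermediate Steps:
v(p) = 3 + 12*p (v(p) = 3 + 6*(p + p) = 3 + 6*(2*p) = 3 + 12*p)
D(Z, m) = m/6
(2077 - 2403)/(((v(3) - 51)/(3 + 45))*((0*(-2) + 1) - 108) + D(-56, 80)) = (2077 - 2403)/((((3 + 12*3) - 51)/(3 + 45))*((0*(-2) + 1) - 108) + (1/6)*80) = -326/((((3 + 36) - 51)/48)*((0 + 1) - 108) + 40/3) = -326/(((39 - 51)*(1/48))*(1 - 108) + 40/3) = -326/(-12*1/48*(-107) + 40/3) = -326/(-1/4*(-107) + 40/3) = -326/(107/4 + 40/3) = -326/481/12 = -326*12/481 = -3912/481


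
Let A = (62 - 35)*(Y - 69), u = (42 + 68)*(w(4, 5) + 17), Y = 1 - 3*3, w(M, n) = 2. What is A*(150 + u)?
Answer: -4656960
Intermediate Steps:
Y = -8 (Y = 1 - 9 = -8)
u = 2090 (u = (42 + 68)*(2 + 17) = 110*19 = 2090)
A = -2079 (A = (62 - 35)*(-8 - 69) = 27*(-77) = -2079)
A*(150 + u) = -2079*(150 + 2090) = -2079*2240 = -4656960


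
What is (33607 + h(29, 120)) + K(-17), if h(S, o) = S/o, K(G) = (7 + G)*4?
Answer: 4028069/120 ≈ 33567.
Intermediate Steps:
K(G) = 28 + 4*G
(33607 + h(29, 120)) + K(-17) = (33607 + 29/120) + (28 + 4*(-17)) = (33607 + 29*(1/120)) + (28 - 68) = (33607 + 29/120) - 40 = 4032869/120 - 40 = 4028069/120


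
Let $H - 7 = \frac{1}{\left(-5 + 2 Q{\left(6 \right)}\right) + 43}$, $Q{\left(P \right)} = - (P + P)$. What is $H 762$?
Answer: $\frac{37719}{7} \approx 5388.4$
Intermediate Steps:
$Q{\left(P \right)} = - 2 P$
$H = \frac{99}{14}$ ($H = 7 + \frac{1}{\left(-5 + 2 \left(\left(-2\right) 6\right)\right) + 43} = 7 + \frac{1}{\left(-5 + 2 \left(-12\right)\right) + 43} = 7 + \frac{1}{\left(-5 - 24\right) + 43} = 7 + \frac{1}{-29 + 43} = 7 + \frac{1}{14} = \frac{99}{14} \approx 7.0714$)
$H 762 = \frac{99}{14} \cdot 762 = \frac{37719}{7}$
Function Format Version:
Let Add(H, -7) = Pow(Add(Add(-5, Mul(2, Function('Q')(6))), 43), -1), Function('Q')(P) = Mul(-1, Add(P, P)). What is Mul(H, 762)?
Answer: Rational(37719, 7) ≈ 5388.4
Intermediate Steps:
Function('Q')(P) = Mul(-2, P) (Function('Q')(P) = Mul(-1, Mul(2, P)) = Mul(-2, P))
H = Rational(99, 14) (H = Add(7, Pow(Add(Add(-5, Mul(2, Mul(-2, 6))), 43), -1)) = Add(7, Pow(Add(Add(-5, Mul(2, -12)), 43), -1)) = Add(7, Pow(Add(Add(-5, -24), 43), -1)) = Add(7, Pow(Add(-29, 43), -1)) = Add(7, Pow(14, -1)) = Add(7, Rational(1, 14)) = Rational(99, 14) ≈ 7.0714)
Mul(H, 762) = Mul(Rational(99, 14), 762) = Rational(37719, 7)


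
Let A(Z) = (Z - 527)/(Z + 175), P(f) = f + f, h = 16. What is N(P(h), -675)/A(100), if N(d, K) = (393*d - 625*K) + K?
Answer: -17041200/61 ≈ -2.7936e+5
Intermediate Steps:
P(f) = 2*f
N(d, K) = -624*K + 393*d (N(d, K) = (-625*K + 393*d) + K = -624*K + 393*d)
A(Z) = (-527 + Z)/(175 + Z)
N(P(h), -675)/A(100) = (-624*(-675) + 393*(2*16))/(((-527 + 100)/(175 + 100))) = (421200 + 393*32)/((-427/275)) = (421200 + 12576)/(((1/275)*(-427))) = 433776/(-427/275) = 433776*(-275/427) = -17041200/61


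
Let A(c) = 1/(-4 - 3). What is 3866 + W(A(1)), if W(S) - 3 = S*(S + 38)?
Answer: 189316/49 ≈ 3863.6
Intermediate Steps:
A(c) = -⅐ (A(c) = 1/(-7) = -⅐)
W(S) = 3 + S*(38 + S) (W(S) = 3 + S*(S + 38) = 3 + S*(38 + S))
3866 + W(A(1)) = 3866 + (3 + (-⅐)² + 38*(-⅐)) = 3866 + (3 + 1/49 - 38/7) = 3866 - 118/49 = 189316/49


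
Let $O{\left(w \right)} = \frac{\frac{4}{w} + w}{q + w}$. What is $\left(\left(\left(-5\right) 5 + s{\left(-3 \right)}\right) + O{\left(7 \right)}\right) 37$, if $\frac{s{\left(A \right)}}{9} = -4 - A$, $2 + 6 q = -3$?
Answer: $- \frac{8488}{7} \approx -1212.6$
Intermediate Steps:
$q = - \frac{5}{6}$ ($q = - \frac{1}{3} + \frac{1}{6} \left(-3\right) = - \frac{1}{3} - \frac{1}{2} = - \frac{5}{6} \approx -0.83333$)
$O{\left(w \right)} = \frac{w + \frac{4}{w}}{- \frac{5}{6} + w}$ ($O{\left(w \right)} = \frac{\frac{4}{w} + w}{- \frac{5}{6} + w} = \frac{w + \frac{4}{w}}{- \frac{5}{6} + w}$)
$s{\left(A \right)} = -36 - 9 A$ ($s{\left(A \right)} = 9 \left(-4 - A\right) = -36 - 9 A$)
$\left(\left(\left(-5\right) 5 + s{\left(-3 \right)}\right) + O{\left(7 \right)}\right) 37 = \left(\left(\left(-5\right) 5 - 9\right) + \frac{6 \left(4 + 7^{2}\right)}{7 \left(-5 + 6 \cdot 7\right)}\right) 37 = \left(\left(-25 + \left(-36 + 27\right)\right) + 6 \cdot \frac{1}{7} \frac{1}{-5 + 42} \left(4 + 49\right)\right) 37 = \left(\left(-25 - 9\right) + 6 \cdot \frac{1}{7} \cdot \frac{1}{37} \cdot 53\right) 37 = \left(-34 + 6 \cdot \frac{1}{7} \cdot \frac{1}{37} \cdot 53\right) 37 = \left(-34 + \frac{318}{259}\right) 37 = \left(- \frac{8488}{259}\right) 37 = - \frac{8488}{7}$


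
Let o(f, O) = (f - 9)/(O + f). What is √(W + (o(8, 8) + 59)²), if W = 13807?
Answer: √4423841/16 ≈ 131.46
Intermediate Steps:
o(f, O) = (-9 + f)/(O + f)
√(W + (o(8, 8) + 59)²) = √(13807 + ((-9 + 8)/(8 + 8) + 59)²) = √(13807 + (-1/16 + 59)²) = √(13807 + (943/16)²) = √(13807 + 889249/256) = √(4423841/256) = √4423841/16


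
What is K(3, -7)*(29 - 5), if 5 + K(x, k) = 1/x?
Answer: -112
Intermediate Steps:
K(x, k) = -5 + 1/x
K(3, -7)*(29 - 5) = (-5 + 1/3)*(29 - 5) = (-5 + ⅓)*24 = -14/3*24 = -112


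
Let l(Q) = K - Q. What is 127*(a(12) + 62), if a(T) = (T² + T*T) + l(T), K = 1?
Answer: 43053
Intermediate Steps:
l(Q) = 1 - Q
a(T) = 1 - T + 2*T² (a(T) = (T² + T*T) + (1 - T) = (T² + T²) + (1 - T) = 2*T² + (1 - T) = 1 - T + 2*T²)
127*(a(12) + 62) = 127*((1 - 1*12 + 2*12²) + 62) = 127*((1 - 12 + 2*144) + 62) = 127*((1 - 12 + 288) + 62) = 127*(277 + 62) = 127*339 = 43053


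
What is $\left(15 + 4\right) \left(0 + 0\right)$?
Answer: $0$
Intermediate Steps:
$\left(15 + 4\right) \left(0 + 0\right) = 19 \cdot 0 = 0$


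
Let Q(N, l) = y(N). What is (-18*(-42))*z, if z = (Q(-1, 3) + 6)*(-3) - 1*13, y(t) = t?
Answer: -21168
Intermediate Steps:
Q(N, l) = N
z = -28 (z = (-1 + 6)*(-3) - 1*13 = 5*(-3) - 13 = -15 - 13 = -28)
(-18*(-42))*z = -18*(-42)*(-28) = 756*(-28) = -21168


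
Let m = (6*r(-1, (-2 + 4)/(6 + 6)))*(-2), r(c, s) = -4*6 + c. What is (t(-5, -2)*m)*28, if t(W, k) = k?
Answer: -16800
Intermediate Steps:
r(c, s) = -24 + c
m = 300 (m = (6*(-24 - 1))*(-2) = (6*(-25))*(-2) = -150*(-2) = 300)
(t(-5, -2)*m)*28 = -2*300*28 = -600*28 = -16800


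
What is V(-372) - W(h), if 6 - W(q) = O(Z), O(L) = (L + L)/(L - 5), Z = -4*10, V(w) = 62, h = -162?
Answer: 520/9 ≈ 57.778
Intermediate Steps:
Z = -40
O(L) = 2*L/(-5 + L) (O(L) = (2*L)/(-5 + L) = 2*L/(-5 + L))
W(q) = 38/9 (W(q) = 6 - 2*(-40)/(-5 - 40) = 6 - 2*(-40)/(-45) = 6 - 2*(-40)*(-1)/45 = 6 - 1*16/9 = 6 - 16/9 = 38/9)
V(-372) - W(h) = 62 - 1*38/9 = 62 - 38/9 = 520/9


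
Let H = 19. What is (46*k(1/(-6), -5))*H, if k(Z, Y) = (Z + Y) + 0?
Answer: -13547/3 ≈ -4515.7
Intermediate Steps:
k(Z, Y) = Y + Z (k(Z, Y) = (Y + Z) + 0 = Y + Z)
(46*k(1/(-6), -5))*H = (46*(-5 + 1/(-6)))*19 = (46*(-5 - ⅙))*19 = (46*(-31/6))*19 = -713/3*19 = -13547/3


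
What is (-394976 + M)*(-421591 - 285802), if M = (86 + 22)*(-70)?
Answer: 284751148648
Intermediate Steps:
M = -7560 (M = 108*(-70) = -7560)
(-394976 + M)*(-421591 - 285802) = (-394976 - 7560)*(-421591 - 285802) = -402536*(-707393) = 284751148648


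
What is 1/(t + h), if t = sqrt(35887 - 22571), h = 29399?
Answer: 29399/864287885 - 2*sqrt(3329)/864287885 ≈ 3.3882e-5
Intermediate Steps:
t = 2*sqrt(3329) (t = sqrt(13316) = 2*sqrt(3329) ≈ 115.40)
1/(t + h) = 1/(2*sqrt(3329) + 29399) = 1/(29399 + 2*sqrt(3329))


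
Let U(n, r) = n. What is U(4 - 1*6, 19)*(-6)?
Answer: 12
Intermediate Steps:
U(4 - 1*6, 19)*(-6) = (4 - 1*6)*(-6) = (4 - 6)*(-6) = -2*(-6) = 12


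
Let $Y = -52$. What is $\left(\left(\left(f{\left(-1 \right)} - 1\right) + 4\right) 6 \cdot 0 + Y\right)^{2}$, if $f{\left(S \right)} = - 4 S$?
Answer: $2704$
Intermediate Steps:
$\left(\left(\left(f{\left(-1 \right)} - 1\right) + 4\right) 6 \cdot 0 + Y\right)^{2} = \left(\left(\left(\left(-4\right) \left(-1\right) - 1\right) + 4\right) 6 \cdot 0 - 52\right)^{2} = \left(\left(\left(4 - 1\right) + 4\right) 6 \cdot 0 - 52\right)^{2} = \left(\left(3 + 4\right) 6 \cdot 0 - 52\right)^{2} = \left(7 \cdot 6 \cdot 0 - 52\right)^{2} = \left(42 \cdot 0 - 52\right)^{2} = \left(0 - 52\right)^{2} = \left(-52\right)^{2} = 2704$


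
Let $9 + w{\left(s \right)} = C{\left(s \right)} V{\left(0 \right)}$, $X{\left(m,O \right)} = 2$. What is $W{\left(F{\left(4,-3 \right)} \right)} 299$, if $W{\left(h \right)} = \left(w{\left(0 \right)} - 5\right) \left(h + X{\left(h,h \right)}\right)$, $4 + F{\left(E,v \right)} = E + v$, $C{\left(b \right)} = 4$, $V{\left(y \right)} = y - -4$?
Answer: $-598$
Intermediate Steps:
$V{\left(y \right)} = 4 + y$ ($V{\left(y \right)} = y + 4 = 4 + y$)
$w{\left(s \right)} = 7$ ($w{\left(s \right)} = -9 + 4 \left(4 + 0\right) = -9 + 4 \cdot 4 = -9 + 16 = 7$)
$F{\left(E,v \right)} = -4 + E + v$ ($F{\left(E,v \right)} = -4 + \left(E + v\right) = -4 + E + v$)
$W{\left(h \right)} = 4 + 2 h$ ($W{\left(h \right)} = \left(7 - 5\right) \left(h + 2\right) = 2 \left(2 + h\right) = 4 + 2 h$)
$W{\left(F{\left(4,-3 \right)} \right)} 299 = \left(4 + 2 \left(-4 + 4 - 3\right)\right) 299 = \left(4 + 2 \left(-3\right)\right) 299 = \left(4 - 6\right) 299 = \left(-2\right) 299 = -598$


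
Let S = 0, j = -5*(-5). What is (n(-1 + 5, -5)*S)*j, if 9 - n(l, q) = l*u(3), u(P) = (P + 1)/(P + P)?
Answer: 0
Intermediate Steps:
j = 25
u(P) = (1 + P)/(2*P) (u(P) = (1 + P)/((2*P)) = (1 + P)*(1/(2*P)) = (1 + P)/(2*P))
n(l, q) = 9 - 2*l/3 (n(l, q) = 9 - l*(1/2)*(1 + 3)/3 = 9 - l*(1/2)*(1/3)*4 = 9 - l*2/3 = 9 - 2*l/3)
(n(-1 + 5, -5)*S)*j = ((9 - 2*(-1 + 5)/3)*0)*25 = ((9 - 2/3*4)*0)*25 = ((9 - 8/3)*0)*25 = ((19/3)*0)*25 = 0*25 = 0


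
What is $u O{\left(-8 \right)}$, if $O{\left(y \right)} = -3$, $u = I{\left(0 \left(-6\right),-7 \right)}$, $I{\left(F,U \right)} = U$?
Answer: $21$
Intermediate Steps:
$u = -7$
$u O{\left(-8 \right)} = \left(-7\right) \left(-3\right) = 21$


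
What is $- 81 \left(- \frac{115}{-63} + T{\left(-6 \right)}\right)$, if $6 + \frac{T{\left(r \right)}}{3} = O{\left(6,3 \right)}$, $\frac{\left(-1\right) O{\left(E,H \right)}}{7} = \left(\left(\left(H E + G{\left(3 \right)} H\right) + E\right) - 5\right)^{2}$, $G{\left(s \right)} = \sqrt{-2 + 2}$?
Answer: $\frac{4307598}{7} \approx 6.1537 \cdot 10^{5}$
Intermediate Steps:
$G{\left(s \right)} = 0$ ($G{\left(s \right)} = \sqrt{0} = 0$)
$O{\left(E,H \right)} = - 7 \left(-5 + E + E H\right)^{2}$ ($O{\left(E,H \right)} = - 7 \left(\left(\left(H E + 0 H\right) + E\right) - 5\right)^{2} = - 7 \left(\left(\left(E H + 0\right) + E\right) - 5\right)^{2} = - 7 \left(\left(E H + E\right) - 5\right)^{2} = - 7 \left(\left(E + E H\right) - 5\right)^{2} = - 7 \left(-5 + E + E H\right)^{2}$)
$T{\left(r \right)} = -7599$ ($T{\left(r \right)} = -18 + 3 \left(- 7 \left(-5 + 6 + 6 \cdot 3\right)^{2}\right) = -18 + 3 \left(- 7 \left(-5 + 6 + 18\right)^{2}\right) = -18 + 3 \left(- 7 \cdot 19^{2}\right) = -18 + 3 \left(\left(-7\right) 361\right) = -18 + 3 \left(-2527\right) = -18 - 7581 = -7599$)
$- 81 \left(- \frac{115}{-63} + T{\left(-6 \right)}\right) = - 81 \left(- \frac{115}{-63} - 7599\right) = - 81 \left(\left(-115\right) \left(- \frac{1}{63}\right) - 7599\right) = - 81 \left(\frac{115}{63} - 7599\right) = \left(-81\right) \left(- \frac{478622}{63}\right) = \frac{4307598}{7}$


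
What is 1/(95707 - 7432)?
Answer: 1/88275 ≈ 1.1328e-5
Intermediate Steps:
1/(95707 - 7432) = 1/88275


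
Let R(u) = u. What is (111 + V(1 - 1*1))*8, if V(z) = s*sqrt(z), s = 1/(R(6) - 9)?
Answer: 888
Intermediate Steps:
s = -1/3 (s = 1/(6 - 9) = 1/(-3) = -1/3 ≈ -0.33333)
V(z) = -sqrt(z)/3
(111 + V(1 - 1*1))*8 = (111 - sqrt(1 - 1*1)/3)*8 = (111 - sqrt(1 - 1)/3)*8 = (111 - sqrt(0)/3)*8 = (111 - 1/3*0)*8 = (111 + 0)*8 = 111*8 = 888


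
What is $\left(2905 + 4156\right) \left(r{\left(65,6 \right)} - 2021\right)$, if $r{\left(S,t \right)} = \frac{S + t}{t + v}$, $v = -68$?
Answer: $- \frac{885258753}{62} \approx -1.4278 \cdot 10^{7}$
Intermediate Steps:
$r{\left(S,t \right)} = \frac{S + t}{-68 + t}$ ($r{\left(S,t \right)} = \frac{S + t}{t - 68} = \frac{S + t}{-68 + t}$)
$\left(2905 + 4156\right) \left(r{\left(65,6 \right)} - 2021\right) = \left(2905 + 4156\right) \left(\frac{65 + 6}{-68 + 6} - 2021\right) = 7061 \left(\frac{1}{-62} \cdot 71 - 2021\right) = 7061 \left(\left(- \frac{1}{62}\right) 71 - 2021\right) = 7061 \left(- \frac{71}{62} - 2021\right) = 7061 \left(- \frac{125373}{62}\right) = - \frac{885258753}{62}$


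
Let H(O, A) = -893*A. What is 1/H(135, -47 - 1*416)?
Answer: 1/413459 ≈ 2.4186e-6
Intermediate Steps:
1/H(135, -47 - 1*416) = 1/(-893*(-47 - 1*416)) = 1/(-893*(-47 - 416)) = 1/(-893*(-463)) = 1/413459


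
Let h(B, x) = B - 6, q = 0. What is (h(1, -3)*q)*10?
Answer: 0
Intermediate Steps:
h(B, x) = -6 + B
(h(1, -3)*q)*10 = ((-6 + 1)*0)*10 = -5*0*10 = 0*10 = 0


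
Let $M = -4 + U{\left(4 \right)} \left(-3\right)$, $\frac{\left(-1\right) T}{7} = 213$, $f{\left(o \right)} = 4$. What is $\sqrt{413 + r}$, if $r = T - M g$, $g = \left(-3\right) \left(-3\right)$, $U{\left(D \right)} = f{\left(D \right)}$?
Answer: $i \sqrt{934} \approx 30.561 i$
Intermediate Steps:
$T = -1491$ ($T = \left(-7\right) 213 = -1491$)
$U{\left(D \right)} = 4$
$g = 9$
$M = -16$ ($M = -4 + 4 \left(-3\right) = -4 - 12 = -16$)
$r = -1347$ ($r = -1491 - \left(-16\right) 9 = -1491 - -144 = -1491 + 144 = -1347$)
$\sqrt{413 + r} = \sqrt{413 - 1347} = \sqrt{-934} = i \sqrt{934}$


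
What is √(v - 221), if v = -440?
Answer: I*√661 ≈ 25.71*I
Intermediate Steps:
√(v - 221) = √(-440 - 221) = √(-661) = I*√661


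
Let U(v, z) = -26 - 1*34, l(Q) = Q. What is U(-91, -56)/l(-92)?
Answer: 15/23 ≈ 0.65217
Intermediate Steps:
U(v, z) = -60 (U(v, z) = -26 - 34 = -60)
U(-91, -56)/l(-92) = -60/(-92) = -60*(-1/92) = 15/23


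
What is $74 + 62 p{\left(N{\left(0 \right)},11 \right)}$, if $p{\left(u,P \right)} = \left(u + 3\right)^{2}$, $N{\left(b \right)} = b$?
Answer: $632$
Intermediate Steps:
$p{\left(u,P \right)} = \left(3 + u\right)^{2}$
$74 + 62 p{\left(N{\left(0 \right)},11 \right)} = 74 + 62 \left(3 + 0\right)^{2} = 74 + 62 \cdot 3^{2} = 74 + 62 \cdot 9 = 74 + 558 = 632$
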